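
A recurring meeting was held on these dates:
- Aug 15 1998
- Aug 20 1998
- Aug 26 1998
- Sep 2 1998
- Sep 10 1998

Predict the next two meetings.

Intervals are 5, 6, 7, 8 days — an arithmetic progression with common difference 1.
Next gap: 9 days. Sep 10 1998 + 9 days = Sep 19 1998.
Next gap: 10 days. Sep 19 1998 + 10 days = Sep 29 1998.

Sep 19 1998, Sep 29 1998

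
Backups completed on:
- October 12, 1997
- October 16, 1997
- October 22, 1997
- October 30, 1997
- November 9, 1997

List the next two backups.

November 21, 1997; December 5, 1997

Intervals are 4, 6, 8, 10 days — an arithmetic progression with common difference 2.
Next gap: 12 days. November 9, 1997 + 12 days = November 21, 1997.
Next gap: 14 days. November 21, 1997 + 14 days = December 5, 1997.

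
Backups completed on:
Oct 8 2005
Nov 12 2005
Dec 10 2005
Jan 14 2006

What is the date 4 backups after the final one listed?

All dates are Saturdays, 35, 28, 35 days apart.
Specifically, the 2nd Saturday of each month.
February 2006 — 2nd Saturday is Feb 11 2006.
March 2006 — 2nd Saturday is Mar 11 2006.
April 2006 — 2nd Saturday is Apr 8 2006.
2nd Saturday of May 2006: May 13 2006.

May 13 2006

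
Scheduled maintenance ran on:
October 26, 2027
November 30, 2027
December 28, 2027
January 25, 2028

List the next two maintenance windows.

These are Tuesdays with 35, 28, 28-day gaps.
Each is the final Tuesday of its month — November 30, 2027 is past the 28th, so '4th Tuesday' doesn't fit.
February 2028 ends with Tuesday February 29, 2028.
Last Tuesday of March 2028: March 28, 2028.

February 29, 2028; March 28, 2028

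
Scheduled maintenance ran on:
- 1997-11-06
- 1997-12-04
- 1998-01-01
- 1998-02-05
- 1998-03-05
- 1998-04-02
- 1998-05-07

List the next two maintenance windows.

1998-06-04, 1998-07-02

All dates are Thursdays, 28, 28, 35, 28, 28, 35 days apart.
Specifically, the 1st Thursday of each month.
June 1998 — 1st Thursday is 1998-06-04.
July 1998 — 1st Thursday is 1998-07-02.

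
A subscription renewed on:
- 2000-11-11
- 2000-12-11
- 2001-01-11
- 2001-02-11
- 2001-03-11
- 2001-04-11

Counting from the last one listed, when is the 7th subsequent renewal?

2001-11-11

The day-of-month is always 11 (30, 31, 31, 28, 31 days between events).
So this recurs on the 11th of each month.
May 2001: 2001-05-11.
June 2001: 2001-06-11.
July 2001: 2001-07-11.
Next: August 2001 → 2001-08-11.
Next: September 2001 → 2001-09-11.
Next: October 2001 → 2001-10-11.
November 2001: 2001-11-11.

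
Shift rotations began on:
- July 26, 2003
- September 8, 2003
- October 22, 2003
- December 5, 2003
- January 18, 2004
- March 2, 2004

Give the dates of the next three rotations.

The spacing is 44, 44, 44, 44, 44 days — always 44 days.
March 2, 2004 + 44 days = April 15, 2004.
April 15, 2004 + 44 days = May 29, 2004.
May 29, 2004 + 44 days = July 12, 2004.

April 15, 2004; May 29, 2004; July 12, 2004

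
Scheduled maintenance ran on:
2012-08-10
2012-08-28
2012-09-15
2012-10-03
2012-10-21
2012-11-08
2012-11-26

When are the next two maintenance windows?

Every event comes 18 days after the last (18, 18, 18, 18, 18, 18).
2012-11-26 + 18 days = 2012-12-14.
2012-12-14 + 18 days = 2013-01-01.

2012-12-14, 2013-01-01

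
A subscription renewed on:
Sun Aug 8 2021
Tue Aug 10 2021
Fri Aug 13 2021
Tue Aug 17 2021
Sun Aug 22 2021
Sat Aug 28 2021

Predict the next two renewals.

Intervals are 2, 3, 4, 5, 6 days — an arithmetic progression with common difference 1.
Next gap: 7 days. Sat Aug 28 2021 + 7 days = Sat Sep 4 2021.
Next gap: 8 days. Sat Sep 4 2021 + 8 days = Sun Sep 12 2021.

Sat Sep 4 2021, Sun Sep 12 2021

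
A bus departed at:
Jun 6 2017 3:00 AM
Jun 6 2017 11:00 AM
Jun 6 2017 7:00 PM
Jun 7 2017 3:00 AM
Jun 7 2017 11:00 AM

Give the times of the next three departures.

The interval is a steady 8 hours (8, 8, 8, 8).
Jun 7 2017 11:00 AM + 8 h = Jun 7 2017 7:00 PM.
Jun 7 2017 7:00 PM + 8 h = Jun 8 2017 3:00 AM.
Jun 8 2017 3:00 AM + 8 h = Jun 8 2017 11:00 AM.

Jun 7 2017 7:00 PM, Jun 8 2017 3:00 AM, Jun 8 2017 11:00 AM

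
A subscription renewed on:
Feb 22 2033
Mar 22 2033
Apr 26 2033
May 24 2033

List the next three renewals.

Jun 28 2033, Jul 26 2033, Aug 23 2033

These are Tuesdays at 28- or 35-day spacing (28, 35, 28).
The pattern: 4th Tuesday of the month.
4th Tuesday of June 2033: Jun 28 2033.
July 2033 — 4th Tuesday is Jul 26 2033.
4th Tuesday of August 2033: Aug 23 2033.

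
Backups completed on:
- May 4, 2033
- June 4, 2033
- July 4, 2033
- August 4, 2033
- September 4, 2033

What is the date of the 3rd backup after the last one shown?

December 4, 2033

The day-of-month is always 4 (31, 30, 31, 31 days between events).
So this recurs on the 4th of each month.
Next: October 2033 → October 4, 2033.
November 2033: November 4, 2033.
December 2033: December 4, 2033.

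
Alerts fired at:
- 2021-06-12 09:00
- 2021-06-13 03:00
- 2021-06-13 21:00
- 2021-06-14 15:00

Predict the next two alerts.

2021-06-15 09:00, 2021-06-16 03:00

Gaps: 18, 18, 18 hours — each event is 18 hours after the previous one.
2021-06-14 15:00 + 18 h = 2021-06-15 09:00.
2021-06-15 09:00 + 18 h = 2021-06-16 03:00.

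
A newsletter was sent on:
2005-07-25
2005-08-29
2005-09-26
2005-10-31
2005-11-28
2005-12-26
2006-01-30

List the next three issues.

2006-02-27, 2006-03-27, 2006-04-24

All Mondays; the gaps (35, 28, 35, 28, 28, 35) vary with month length.
This is the last Monday of each month.
Last Monday of February 2006: 2006-02-27.
March 2006 ends with Monday 2006-03-27.
April 2006 ends with Monday 2006-04-24.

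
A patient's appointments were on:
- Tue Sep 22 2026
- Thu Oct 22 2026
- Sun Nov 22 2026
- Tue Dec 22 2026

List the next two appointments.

Each date is the 22nd; the gaps (30, 31, 30) track the month lengths.
The rule is the 22nd of each month.
Next: January 2027 → Fri Jan 22 2027.
Next: February 2027 → Mon Feb 22 2027.

Fri Jan 22 2027, Mon Feb 22 2027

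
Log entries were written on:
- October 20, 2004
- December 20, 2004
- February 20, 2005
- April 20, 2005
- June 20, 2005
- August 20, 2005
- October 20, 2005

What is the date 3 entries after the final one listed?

Each date is the 20th; the gaps (61, 62, 59, 61, 61, 61) track the month lengths.
The rule is the 20th of every 2 months.
December 2005: December 20, 2005.
Next: February 2006 → February 20, 2006.
Next: April 2006 → April 20, 2006.

April 20, 2006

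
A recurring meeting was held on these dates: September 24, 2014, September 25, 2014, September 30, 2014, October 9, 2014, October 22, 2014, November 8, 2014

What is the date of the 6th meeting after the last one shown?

May 13, 2015

Intervals are 1, 5, 9, 13, 17 days — an arithmetic progression with common difference 4.
Next gap: 21 days. November 8, 2014 + 21 days = November 29, 2014.
Next gap: 25 days. November 29, 2014 + 25 days = December 24, 2014.
Next gap: 29 days. December 24, 2014 + 29 days = January 22, 2015.
Next gap: 33 days. January 22, 2015 + 33 days = February 24, 2015.
Next gap: 37 days. February 24, 2015 + 37 days = April 2, 2015.
Next gap: 41 days. April 2, 2015 + 41 days = May 13, 2015.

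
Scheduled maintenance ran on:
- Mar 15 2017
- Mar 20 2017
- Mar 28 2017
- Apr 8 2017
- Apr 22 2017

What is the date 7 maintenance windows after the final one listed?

Oct 21 2017

Intervals are 5, 8, 11, 14 days — an arithmetic progression with common difference 3.
Next gap: 17 days. Apr 22 2017 + 17 days = May 9 2017.
Next gap: 20 days. May 9 2017 + 20 days = May 29 2017.
Next gap: 23 days. May 29 2017 + 23 days = Jun 21 2017.
Next gap: 26 days. Jun 21 2017 + 26 days = Jul 17 2017.
Next gap: 29 days. Jul 17 2017 + 29 days = Aug 15 2017.
Next gap: 32 days. Aug 15 2017 + 32 days = Sep 16 2017.
Next gap: 35 days. Sep 16 2017 + 35 days = Oct 21 2017.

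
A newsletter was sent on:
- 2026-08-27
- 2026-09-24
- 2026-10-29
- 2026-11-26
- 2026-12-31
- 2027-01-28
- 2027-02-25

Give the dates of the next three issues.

All Thursdays; the gaps (28, 35, 28, 35, 28, 28) vary with month length.
This is the last Thursday of each month.
March 2027 ends with Thursday 2027-03-25.
Last Thursday of April 2027: 2027-04-29.
May 2027 ends with Thursday 2027-05-27.

2027-03-25, 2027-04-29, 2027-05-27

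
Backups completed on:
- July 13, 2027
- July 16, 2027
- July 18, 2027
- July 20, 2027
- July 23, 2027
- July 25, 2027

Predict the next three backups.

Gaps: 3, 2, 2, 3, 2 days — not constant, but cyclic with period 3.
The events fall on every Tuesday, Friday and Sunday.
Next Tuesday: July 27, 2027.
Next Friday: July 30, 2027.
Next Sunday: August 1, 2027.

July 27, 2027; July 30, 2027; August 1, 2027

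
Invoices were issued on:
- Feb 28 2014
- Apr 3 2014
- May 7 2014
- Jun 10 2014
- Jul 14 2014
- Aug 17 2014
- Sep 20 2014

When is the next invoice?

Every event comes 34 days after the last (34, 34, 34, 34, 34, 34).
Sep 20 2014 + 34 days = Oct 24 2014.

Oct 24 2014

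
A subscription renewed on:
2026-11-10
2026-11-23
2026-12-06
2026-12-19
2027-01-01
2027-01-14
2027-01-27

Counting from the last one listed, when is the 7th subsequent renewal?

Every event comes 13 days after the last (13, 13, 13, 13, 13, 13).
2027-01-27 + 13 days = 2027-02-09.
2027-02-09 + 13 days = 2027-02-22.
2027-02-22 + 13 days = 2027-03-07.
2027-03-07 + 13 days = 2027-03-20.
2027-03-20 + 13 days = 2027-04-02.
2027-04-02 + 13 days = 2027-04-15.
2027-04-15 + 13 days = 2027-04-28.

2027-04-28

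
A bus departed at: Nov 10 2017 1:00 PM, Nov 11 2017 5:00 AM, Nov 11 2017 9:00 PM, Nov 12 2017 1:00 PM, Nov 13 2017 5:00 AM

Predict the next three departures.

Nov 13 2017 9:00 PM, Nov 14 2017 1:00 PM, Nov 15 2017 5:00 AM

Spacing: 16, 16, 16, 16 h — constant 16 h.
Nov 13 2017 5:00 AM + 16 h = Nov 13 2017 9:00 PM.
Nov 13 2017 9:00 PM + 16 h = Nov 14 2017 1:00 PM.
Nov 14 2017 1:00 PM + 16 h = Nov 15 2017 5:00 AM.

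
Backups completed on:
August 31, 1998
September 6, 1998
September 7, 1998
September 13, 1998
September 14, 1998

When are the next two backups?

Gaps: 6, 1, 6, 1 days — not constant, but cyclic with period 2.
The events fall on every Monday and Sunday.
The following Sunday is September 20, 1998.
Next Monday: September 21, 1998.

September 20, 1998; September 21, 1998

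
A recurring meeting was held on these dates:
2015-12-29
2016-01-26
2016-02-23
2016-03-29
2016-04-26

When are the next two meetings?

These are Tuesdays with 28, 28, 35, 28-day gaps.
Each is the final Tuesday of its month — 2015-12-29 is past the 28th, so '4th Tuesday' doesn't fit.
Last Tuesday of May 2016: 2016-05-31.
June 2016 ends with Tuesday 2016-06-28.

2016-05-31, 2016-06-28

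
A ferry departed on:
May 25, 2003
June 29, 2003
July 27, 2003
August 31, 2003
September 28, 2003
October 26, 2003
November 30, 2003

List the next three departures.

December 28, 2003; January 25, 2004; February 29, 2004

All Sundays; the gaps (35, 28, 35, 28, 28, 35) vary with month length.
This is the last Sunday of each month.
Last Sunday of December 2003: December 28, 2003.
Last Sunday of January 2004: January 25, 2004.
February 2004 ends with Sunday February 29, 2004.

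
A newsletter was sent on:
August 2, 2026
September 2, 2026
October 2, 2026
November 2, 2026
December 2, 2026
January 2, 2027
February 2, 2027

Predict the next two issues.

Each date is the 2nd; the gaps (31, 30, 31, 30, 31, 31) track the month lengths.
The rule is the 2nd of each month.
Next: March 2027 → March 2, 2027.
Next: April 2027 → April 2, 2027.

March 2, 2027; April 2, 2027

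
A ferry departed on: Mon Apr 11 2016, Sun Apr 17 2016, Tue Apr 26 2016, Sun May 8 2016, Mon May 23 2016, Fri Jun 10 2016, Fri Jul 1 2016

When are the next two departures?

Mon Jul 25 2016, Sun Aug 21 2016

Intervals are 6, 9, 12, 15, 18, 21 days — an arithmetic progression with common difference 3.
Next gap: 24 days. Fri Jul 1 2016 + 24 days = Mon Jul 25 2016.
Next gap: 27 days. Mon Jul 25 2016 + 27 days = Sun Aug 21 2016.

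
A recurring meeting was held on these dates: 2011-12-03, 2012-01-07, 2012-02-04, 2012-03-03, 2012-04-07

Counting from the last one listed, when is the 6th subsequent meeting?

All dates are Saturdays, 35, 28, 28, 35 days apart.
Specifically, the 1st Saturday of each month.
1st Saturday of May 2012: 2012-05-05.
1st Saturday of June 2012: 2012-06-02.
July 2012 — 1st Saturday is 2012-07-07.
August 2012 — 1st Saturday is 2012-08-04.
1st Saturday of September 2012: 2012-09-01.
1st Saturday of October 2012: 2012-10-06.

2012-10-06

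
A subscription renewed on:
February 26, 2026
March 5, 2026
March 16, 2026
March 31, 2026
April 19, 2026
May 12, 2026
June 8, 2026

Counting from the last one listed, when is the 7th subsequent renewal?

The spacing grows by 4 each time: 7, 11, 15, 19, 23, 27 days.
Next gap: 31 days. June 8, 2026 + 31 days = July 9, 2026.
Next gap: 35 days. July 9, 2026 + 35 days = August 13, 2026.
Next gap: 39 days. August 13, 2026 + 39 days = September 21, 2026.
Next gap: 43 days. September 21, 2026 + 43 days = November 3, 2026.
Next gap: 47 days. November 3, 2026 + 47 days = December 20, 2026.
Next gap: 51 days. December 20, 2026 + 51 days = February 9, 2027.
Next gap: 55 days. February 9, 2027 + 55 days = April 5, 2027.

April 5, 2027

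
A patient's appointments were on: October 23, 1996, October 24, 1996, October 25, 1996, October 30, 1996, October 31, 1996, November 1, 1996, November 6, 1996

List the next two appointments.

November 7, 1996; November 8, 1996

The gap pattern 1, 1, 5, 1, 1, 5 repeats every 3 events.
These are the Wednesdays, Thursdays and Fridays of each week.
Next Thursday: November 7, 1996.
The following Friday is November 8, 1996.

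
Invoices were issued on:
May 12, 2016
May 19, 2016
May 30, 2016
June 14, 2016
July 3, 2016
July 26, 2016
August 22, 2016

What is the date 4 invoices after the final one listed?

January 17, 2017

Intervals are 7, 11, 15, 19, 23, 27 days — an arithmetic progression with common difference 4.
Next gap: 31 days. August 22, 2016 + 31 days = September 22, 2016.
Next gap: 35 days. September 22, 2016 + 35 days = October 27, 2016.
Next gap: 39 days. October 27, 2016 + 39 days = December 5, 2016.
Next gap: 43 days. December 5, 2016 + 43 days = January 17, 2017.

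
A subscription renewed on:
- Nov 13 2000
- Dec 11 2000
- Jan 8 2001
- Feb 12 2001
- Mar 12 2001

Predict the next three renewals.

Gaps: 28, 28, 35, 28 days — a mix of 28 and 35. Every date is a Monday.
Each is the 2nd Monday of its month.
2nd Monday of April 2001: Apr 9 2001.
May 2001 — 2nd Monday is May 14 2001.
June 2001 — 2nd Monday is Jun 11 2001.

Apr 9 2001, May 14 2001, Jun 11 2001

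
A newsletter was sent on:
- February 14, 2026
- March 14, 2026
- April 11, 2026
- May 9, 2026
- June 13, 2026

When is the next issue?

Gaps: 28, 28, 28, 35 days — a mix of 28 and 35. Every date is a Saturday.
Each is the 2nd Saturday of its month.
2nd Saturday of July 2026: July 11, 2026.

July 11, 2026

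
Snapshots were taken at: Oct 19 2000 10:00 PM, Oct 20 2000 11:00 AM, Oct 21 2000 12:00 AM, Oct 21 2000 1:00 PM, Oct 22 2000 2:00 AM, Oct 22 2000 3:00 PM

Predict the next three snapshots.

The interval is a steady 13 hours (13, 13, 13, 13, 13).
Oct 22 2000 3:00 PM + 13 h = Oct 23 2000 4:00 AM.
Oct 23 2000 4:00 AM + 13 h = Oct 23 2000 5:00 PM.
Oct 23 2000 5:00 PM + 13 h = Oct 24 2000 6:00 AM.

Oct 23 2000 4:00 AM, Oct 23 2000 5:00 PM, Oct 24 2000 6:00 AM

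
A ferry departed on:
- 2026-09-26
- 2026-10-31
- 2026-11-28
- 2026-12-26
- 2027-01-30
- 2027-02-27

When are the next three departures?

These are Saturdays with 35, 28, 28, 35, 28-day gaps.
Each is the final Saturday of its month — 2026-10-31 is past the 28th, so '4th Saturday' doesn't fit.
Last Saturday of March 2027: 2027-03-27.
Last Saturday of April 2027: 2027-04-24.
May 2027 ends with Saturday 2027-05-29.

2027-03-27, 2027-04-24, 2027-05-29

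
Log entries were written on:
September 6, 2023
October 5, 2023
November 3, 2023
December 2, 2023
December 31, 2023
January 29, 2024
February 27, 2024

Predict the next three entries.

March 27, 2024; April 25, 2024; May 24, 2024

Gaps between consecutive events: 29, 29, 29, 29, 29, 29 days — a constant 29-day interval.
February 27, 2024 + 29 days = March 27, 2024.
March 27, 2024 + 29 days = April 25, 2024.
April 25, 2024 + 29 days = May 24, 2024.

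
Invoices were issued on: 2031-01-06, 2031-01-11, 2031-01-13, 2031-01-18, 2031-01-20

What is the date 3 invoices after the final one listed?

Gaps: 5, 2, 5, 2 days — not constant, but cyclic with period 2.
The events fall on every Monday and Saturday.
Next Saturday: 2031-01-25.
The following Monday is 2031-01-27.
Next Saturday: 2031-02-01.

2031-02-01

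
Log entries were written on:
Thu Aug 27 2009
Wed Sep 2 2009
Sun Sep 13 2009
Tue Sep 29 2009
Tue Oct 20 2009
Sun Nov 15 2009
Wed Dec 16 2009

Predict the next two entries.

Thu Jan 21 2010, Wed Mar 3 2010

The spacing grows by 5 each time: 6, 11, 16, 21, 26, 31 days.
Next gap: 36 days. Wed Dec 16 2009 + 36 days = Thu Jan 21 2010.
Next gap: 41 days. Thu Jan 21 2010 + 41 days = Wed Mar 3 2010.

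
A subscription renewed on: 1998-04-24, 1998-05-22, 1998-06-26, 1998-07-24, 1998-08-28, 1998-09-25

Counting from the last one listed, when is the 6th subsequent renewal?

1999-03-26

Gaps: 28, 35, 28, 35, 28 days — a mix of 28 and 35. Every date is a Friday.
Each is the 4th Friday of its month.
October 1998 — 4th Friday is 1998-10-23.
November 1998 — 4th Friday is 1998-11-27.
December 1998 — 4th Friday is 1998-12-25.
January 1999 — 4th Friday is 1999-01-22.
February 1999 — 4th Friday is 1999-02-26.
4th Friday of March 1999: 1999-03-26.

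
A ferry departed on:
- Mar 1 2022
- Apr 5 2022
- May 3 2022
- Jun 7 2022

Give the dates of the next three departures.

These are Tuesdays at 28- or 35-day spacing (35, 28, 35).
The pattern: 1st Tuesday of the month.
1st Tuesday of July 2022: Jul 5 2022.
1st Tuesday of August 2022: Aug 2 2022.
1st Tuesday of September 2022: Sep 6 2022.

Jul 5 2022, Aug 2 2022, Sep 6 2022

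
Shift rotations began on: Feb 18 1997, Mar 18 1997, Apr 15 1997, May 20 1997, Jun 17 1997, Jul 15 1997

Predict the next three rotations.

Aug 19 1997, Sep 16 1997, Oct 21 1997

Gaps: 28, 28, 35, 28, 28 days — a mix of 28 and 35. Every date is a Tuesday.
Each is the 3rd Tuesday of its month.
August 1997 — 3rd Tuesday is Aug 19 1997.
September 1997 — 3rd Tuesday is Sep 16 1997.
October 1997 — 3rd Tuesday is Oct 21 1997.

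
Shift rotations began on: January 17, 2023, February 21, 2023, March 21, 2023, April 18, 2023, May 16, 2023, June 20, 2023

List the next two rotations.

All dates are Tuesdays, 35, 28, 28, 28, 35 days apart.
Specifically, the 3rd Tuesday of each month.
July 2023 — 3rd Tuesday is July 18, 2023.
August 2023 — 3rd Tuesday is August 15, 2023.

July 18, 2023; August 15, 2023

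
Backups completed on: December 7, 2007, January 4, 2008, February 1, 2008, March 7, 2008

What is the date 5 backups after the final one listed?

August 1, 2008

Gaps: 28, 28, 35 days — a mix of 28 and 35. Every date is a Friday.
Each is the 1st Friday of its month.
April 2008 — 1st Friday is April 4, 2008.
1st Friday of May 2008: May 2, 2008.
June 2008 — 1st Friday is June 6, 2008.
1st Friday of July 2008: July 4, 2008.
1st Friday of August 2008: August 1, 2008.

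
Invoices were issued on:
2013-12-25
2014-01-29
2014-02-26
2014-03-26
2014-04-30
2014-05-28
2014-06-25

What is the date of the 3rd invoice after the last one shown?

2014-09-24

Every date is a Wednesday; gaps 35, 28, 28, 35, 28, 28 days.
Each is the last Wednesday of its month (at least one falls on the 29th or later, ruling out '4th Wednesday').
Last Wednesday of July 2014: 2014-07-30.
Last Wednesday of August 2014: 2014-08-27.
Last Wednesday of September 2014: 2014-09-24.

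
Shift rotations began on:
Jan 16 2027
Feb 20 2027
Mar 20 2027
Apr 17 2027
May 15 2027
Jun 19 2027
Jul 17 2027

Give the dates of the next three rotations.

Gaps: 35, 28, 28, 28, 35, 28 days — a mix of 28 and 35. Every date is a Saturday.
Each is the 3rd Saturday of its month.
August 2027 — 3rd Saturday is Aug 21 2027.
3rd Saturday of September 2027: Sep 18 2027.
October 2027 — 3rd Saturday is Oct 16 2027.

Aug 21 2027, Sep 18 2027, Oct 16 2027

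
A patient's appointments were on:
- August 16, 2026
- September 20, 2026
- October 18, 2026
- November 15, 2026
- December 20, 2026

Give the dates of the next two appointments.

These are Sundays at 28- or 35-day spacing (35, 28, 28, 35).
The pattern: 3rd Sunday of the month.
January 2027 — 3rd Sunday is January 17, 2027.
February 2027 — 3rd Sunday is February 21, 2027.

January 17, 2027; February 21, 2027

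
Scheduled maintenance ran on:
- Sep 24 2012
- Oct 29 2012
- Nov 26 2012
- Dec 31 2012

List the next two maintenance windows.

All Mondays; the gaps (35, 28, 35) vary with month length.
This is the last Monday of each month.
January 2013 ends with Monday Jan 28 2013.
February 2013 ends with Monday Feb 25 2013.

Jan 28 2013, Feb 25 2013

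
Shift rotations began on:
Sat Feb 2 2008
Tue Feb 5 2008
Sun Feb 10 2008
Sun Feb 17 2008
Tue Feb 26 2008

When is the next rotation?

Sat Mar 8 2008

Intervals are 3, 5, 7, 9 days — an arithmetic progression with common difference 2.
Next gap: 11 days. Tue Feb 26 2008 + 11 days = Sat Mar 8 2008.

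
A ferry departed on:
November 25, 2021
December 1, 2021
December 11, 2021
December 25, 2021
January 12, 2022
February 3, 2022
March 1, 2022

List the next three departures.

The spacing grows by 4 each time: 6, 10, 14, 18, 22, 26 days.
Next gap: 30 days. March 1, 2022 + 30 days = March 31, 2022.
Next gap: 34 days. March 31, 2022 + 34 days = May 4, 2022.
Next gap: 38 days. May 4, 2022 + 38 days = June 11, 2022.

March 31, 2022; May 4, 2022; June 11, 2022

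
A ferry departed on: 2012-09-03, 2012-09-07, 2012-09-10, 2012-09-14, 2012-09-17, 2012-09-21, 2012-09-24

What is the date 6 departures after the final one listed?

Gaps: 4, 3, 4, 3, 4, 3 days — not constant, but cyclic with period 2.
The events fall on every Monday and Friday.
The following Friday is 2012-09-28.
The following Monday is 2012-10-01.
Next Friday: 2012-10-05.
The following Monday is 2012-10-08.
Next Friday: 2012-10-12.
The following Monday is 2012-10-15.

2012-10-15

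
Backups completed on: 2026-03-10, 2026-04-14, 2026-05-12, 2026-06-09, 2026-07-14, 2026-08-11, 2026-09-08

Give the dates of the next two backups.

2026-10-13, 2026-11-10

Gaps: 35, 28, 28, 35, 28, 28 days — a mix of 28 and 35. Every date is a Tuesday.
Each is the 2nd Tuesday of its month.
2nd Tuesday of October 2026: 2026-10-13.
2nd Tuesday of November 2026: 2026-11-10.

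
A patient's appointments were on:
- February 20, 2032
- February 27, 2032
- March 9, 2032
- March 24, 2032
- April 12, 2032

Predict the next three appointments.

The spacing grows by 4 each time: 7, 11, 15, 19 days.
Next gap: 23 days. April 12, 2032 + 23 days = May 5, 2032.
Next gap: 27 days. May 5, 2032 + 27 days = June 1, 2032.
Next gap: 31 days. June 1, 2032 + 31 days = July 2, 2032.

May 5, 2032; June 1, 2032; July 2, 2032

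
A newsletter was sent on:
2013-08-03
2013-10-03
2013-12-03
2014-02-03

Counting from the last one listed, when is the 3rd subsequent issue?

2014-08-03

Gaps: 61, 61, 62 days — not constant. Every event is on the 3rd of the month.
Pattern: the 3rd of every 2 months.
Next: April 2014 → 2014-04-03.
Next: June 2014 → 2014-06-03.
August 2014: 2014-08-03.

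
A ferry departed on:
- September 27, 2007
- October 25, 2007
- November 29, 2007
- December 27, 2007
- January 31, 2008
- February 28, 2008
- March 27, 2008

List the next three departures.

April 24, 2008; May 29, 2008; June 26, 2008

All Thursdays; the gaps (28, 35, 28, 35, 28, 28) vary with month length.
This is the last Thursday of each month.
April 2008 ends with Thursday April 24, 2008.
Last Thursday of May 2008: May 29, 2008.
June 2008 ends with Thursday June 26, 2008.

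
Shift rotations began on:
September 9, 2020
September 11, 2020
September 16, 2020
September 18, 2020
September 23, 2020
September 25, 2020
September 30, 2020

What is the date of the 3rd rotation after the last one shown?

October 9, 2020

Gaps: 2, 5, 2, 5, 2, 5 days — not constant, but cyclic with period 2.
The events fall on every Wednesday and Friday.
Next Friday: October 2, 2020.
The following Wednesday is October 7, 2020.
Next Friday: October 9, 2020.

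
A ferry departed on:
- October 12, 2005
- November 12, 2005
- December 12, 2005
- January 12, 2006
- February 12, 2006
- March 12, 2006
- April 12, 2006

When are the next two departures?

Each date is the 12th; the gaps (31, 30, 31, 31, 28, 31) track the month lengths.
The rule is the 12th of each month.
Next: May 2006 → May 12, 2006.
June 2006: June 12, 2006.

May 12, 2006; June 12, 2006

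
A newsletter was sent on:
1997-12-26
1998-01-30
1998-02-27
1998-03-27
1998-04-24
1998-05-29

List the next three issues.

All Fridays; the gaps (35, 28, 28, 28, 35) vary with month length.
This is the last Friday of each month.
Last Friday of June 1998: 1998-06-26.
Last Friday of July 1998: 1998-07-31.
August 1998 ends with Friday 1998-08-28.

1998-06-26, 1998-07-31, 1998-08-28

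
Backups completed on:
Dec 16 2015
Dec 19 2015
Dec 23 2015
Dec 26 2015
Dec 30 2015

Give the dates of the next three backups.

Jan 2 2016, Jan 6 2016, Jan 9 2016

Gaps: 3, 4, 3, 4 days — not constant, but cyclic with period 2.
The events fall on every Wednesday and Saturday.
The following Saturday is Jan 2 2016.
The following Wednesday is Jan 6 2016.
Next Saturday: Jan 9 2016.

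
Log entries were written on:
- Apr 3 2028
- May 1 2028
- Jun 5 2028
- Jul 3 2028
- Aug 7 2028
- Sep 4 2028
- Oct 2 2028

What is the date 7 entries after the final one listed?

May 7 2029

These are Mondays at 28- or 35-day spacing (28, 35, 28, 35, 28, 28).
The pattern: 1st Monday of the month.
November 2028 — 1st Monday is Nov 6 2028.
December 2028 — 1st Monday is Dec 4 2028.
January 2029 — 1st Monday is Jan 1 2029.
February 2029 — 1st Monday is Feb 5 2029.
March 2029 — 1st Monday is Mar 5 2029.
April 2029 — 1st Monday is Apr 2 2029.
1st Monday of May 2029: May 7 2029.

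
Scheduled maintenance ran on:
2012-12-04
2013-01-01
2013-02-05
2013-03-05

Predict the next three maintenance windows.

Gaps: 28, 35, 28 days — a mix of 28 and 35. Every date is a Tuesday.
Each is the 1st Tuesday of its month.
1st Tuesday of April 2013: 2013-04-02.
1st Tuesday of May 2013: 2013-05-07.
1st Tuesday of June 2013: 2013-06-04.

2013-04-02, 2013-05-07, 2013-06-04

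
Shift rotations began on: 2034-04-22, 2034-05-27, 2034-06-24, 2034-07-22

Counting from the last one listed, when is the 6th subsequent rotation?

2035-01-27

These are Saturdays at 28- or 35-day spacing (35, 28, 28).
The pattern: 4th Saturday of the month.
4th Saturday of August 2034: 2034-08-26.
4th Saturday of September 2034: 2034-09-23.
4th Saturday of October 2034: 2034-10-28.
November 2034 — 4th Saturday is 2034-11-25.
December 2034 — 4th Saturday is 2034-12-23.
4th Saturday of January 2035: 2035-01-27.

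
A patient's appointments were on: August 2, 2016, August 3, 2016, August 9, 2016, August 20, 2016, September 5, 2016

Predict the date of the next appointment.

September 26, 2016

Gaps: 1, 6, 11, 16 days — each gap is 5 larger than the previous one.
Next gap: 21 days. September 5, 2016 + 21 days = September 26, 2016.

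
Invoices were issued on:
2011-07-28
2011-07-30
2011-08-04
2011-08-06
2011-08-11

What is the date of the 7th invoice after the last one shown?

2011-09-03

Every event lands on a Thursday or Saturday (gaps cycle 2, 5, 2, 5).
So the schedule is: every Thursday and Saturday.
The following Saturday is 2011-08-13.
The following Thursday is 2011-08-18.
The following Saturday is 2011-08-20.
Next Thursday: 2011-08-25.
The following Saturday is 2011-08-27.
The following Thursday is 2011-09-01.
Next Saturday: 2011-09-03.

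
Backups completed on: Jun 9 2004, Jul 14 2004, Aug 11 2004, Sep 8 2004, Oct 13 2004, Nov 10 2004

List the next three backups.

These are Wednesdays at 28- or 35-day spacing (35, 28, 28, 35, 28).
The pattern: 2nd Wednesday of the month.
2nd Wednesday of December 2004: Dec 8 2004.
January 2005 — 2nd Wednesday is Jan 12 2005.
2nd Wednesday of February 2005: Feb 9 2005.

Dec 8 2004, Jan 12 2005, Feb 9 2005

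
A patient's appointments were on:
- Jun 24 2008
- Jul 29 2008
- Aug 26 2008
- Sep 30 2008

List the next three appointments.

These are Tuesdays with 35, 28, 35-day gaps.
Each is the final Tuesday of its month — Jul 29 2008 is past the 28th, so '4th Tuesday' doesn't fit.
October 2008 ends with Tuesday Oct 28 2008.
Last Tuesday of November 2008: Nov 25 2008.
December 2008 ends with Tuesday Dec 30 2008.

Oct 28 2008, Nov 25 2008, Dec 30 2008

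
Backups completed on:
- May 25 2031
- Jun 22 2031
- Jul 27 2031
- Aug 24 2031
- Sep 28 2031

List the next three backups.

Oct 26 2031, Nov 23 2031, Dec 28 2031

These are Sundays at 28- or 35-day spacing (28, 35, 28, 35).
The pattern: 4th Sunday of the month.
October 2031 — 4th Sunday is Oct 26 2031.
4th Sunday of November 2031: Nov 23 2031.
December 2031 — 4th Sunday is Dec 28 2031.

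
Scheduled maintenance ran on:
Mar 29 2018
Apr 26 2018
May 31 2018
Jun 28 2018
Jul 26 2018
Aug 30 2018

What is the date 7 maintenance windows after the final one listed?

Mar 28 2019

Every date is a Thursday; gaps 28, 35, 28, 28, 35 days.
Each is the last Thursday of its month (at least one falls on the 29th or later, ruling out '4th Thursday').
Last Thursday of September 2018: Sep 27 2018.
Last Thursday of October 2018: Oct 25 2018.
Last Thursday of November 2018: Nov 29 2018.
December 2018 ends with Thursday Dec 27 2018.
Last Thursday of January 2019: Jan 31 2019.
Last Thursday of February 2019: Feb 28 2019.
Last Thursday of March 2019: Mar 28 2019.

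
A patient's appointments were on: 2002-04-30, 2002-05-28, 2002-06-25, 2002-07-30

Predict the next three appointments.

These are Tuesdays with 28, 28, 35-day gaps.
Each is the final Tuesday of its month — 2002-04-30 is past the 28th, so '4th Tuesday' doesn't fit.
August 2002 ends with Tuesday 2002-08-27.
Last Tuesday of September 2002: 2002-09-24.
October 2002 ends with Tuesday 2002-10-29.

2002-08-27, 2002-09-24, 2002-10-29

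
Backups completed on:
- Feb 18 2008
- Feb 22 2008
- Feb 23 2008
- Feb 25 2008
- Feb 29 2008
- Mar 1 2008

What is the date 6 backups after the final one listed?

Every event lands on a Monday or Friday or Saturday (gaps cycle 4, 1, 2, 4, 1).
So the schedule is: every Monday, Friday and Saturday.
Next Monday: Mar 3 2008.
The following Friday is Mar 7 2008.
Next Saturday: Mar 8 2008.
Next Monday: Mar 10 2008.
The following Friday is Mar 14 2008.
The following Saturday is Mar 15 2008.

Mar 15 2008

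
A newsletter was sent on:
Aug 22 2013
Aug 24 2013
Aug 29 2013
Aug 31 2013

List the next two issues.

Every event lands on a Thursday or Saturday (gaps cycle 2, 5, 2).
So the schedule is: every Thursday and Saturday.
The following Thursday is Sep 5 2013.
The following Saturday is Sep 7 2013.

Sep 5 2013, Sep 7 2013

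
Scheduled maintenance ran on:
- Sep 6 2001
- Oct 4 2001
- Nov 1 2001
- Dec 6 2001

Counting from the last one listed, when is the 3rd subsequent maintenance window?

Mar 7 2002

All dates are Thursdays, 28, 28, 35 days apart.
Specifically, the 1st Thursday of each month.
1st Thursday of January 2002: Jan 3 2002.
1st Thursday of February 2002: Feb 7 2002.
1st Thursday of March 2002: Mar 7 2002.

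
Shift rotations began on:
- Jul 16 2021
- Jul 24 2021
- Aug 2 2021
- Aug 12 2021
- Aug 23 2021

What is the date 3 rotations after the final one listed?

Oct 1 2021

Gaps: 8, 9, 10, 11 days — each gap is 1 larger than the previous one.
Next gap: 12 days. Aug 23 2021 + 12 days = Sep 4 2021.
Next gap: 13 days. Sep 4 2021 + 13 days = Sep 17 2021.
Next gap: 14 days. Sep 17 2021 + 14 days = Oct 1 2021.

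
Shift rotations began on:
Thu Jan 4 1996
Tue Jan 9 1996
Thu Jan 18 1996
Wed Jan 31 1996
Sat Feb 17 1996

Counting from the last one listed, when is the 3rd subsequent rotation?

Thu May 2 1996

The spacing grows by 4 each time: 5, 9, 13, 17 days.
Next gap: 21 days. Sat Feb 17 1996 + 21 days = Sat Mar 9 1996.
Next gap: 25 days. Sat Mar 9 1996 + 25 days = Wed Apr 3 1996.
Next gap: 29 days. Wed Apr 3 1996 + 29 days = Thu May 2 1996.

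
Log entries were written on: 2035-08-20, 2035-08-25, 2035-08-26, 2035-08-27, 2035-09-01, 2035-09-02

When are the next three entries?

Every event lands on a Monday or Saturday or Sunday (gaps cycle 5, 1, 1, 5, 1).
So the schedule is: every Monday, Saturday and Sunday.
The following Monday is 2035-09-03.
Next Saturday: 2035-09-08.
Next Sunday: 2035-09-09.

2035-09-03, 2035-09-08, 2035-09-09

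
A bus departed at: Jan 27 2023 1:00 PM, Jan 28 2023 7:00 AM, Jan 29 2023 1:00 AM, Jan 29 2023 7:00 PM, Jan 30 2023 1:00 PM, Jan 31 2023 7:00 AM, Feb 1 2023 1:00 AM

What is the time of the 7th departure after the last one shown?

Feb 6 2023 7:00 AM

Gaps: 18, 18, 18, 18, 18, 18 hours — each event is 18 hours after the previous one.
Feb 1 2023 1:00 AM + 18 h = Feb 1 2023 7:00 PM.
Feb 1 2023 7:00 PM + 18 h = Feb 2 2023 1:00 PM.
Feb 2 2023 1:00 PM + 18 h = Feb 3 2023 7:00 AM.
Feb 3 2023 7:00 AM + 18 h = Feb 4 2023 1:00 AM.
Feb 4 2023 1:00 AM + 18 h = Feb 4 2023 7:00 PM.
Feb 4 2023 7:00 PM + 18 h = Feb 5 2023 1:00 PM.
Feb 5 2023 1:00 PM + 18 h = Feb 6 2023 7:00 AM.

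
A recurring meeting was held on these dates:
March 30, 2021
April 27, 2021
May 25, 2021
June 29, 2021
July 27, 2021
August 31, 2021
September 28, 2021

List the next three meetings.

Every date is a Tuesday; gaps 28, 28, 35, 28, 35, 28 days.
Each is the last Tuesday of its month (at least one falls on the 29th or later, ruling out '4th Tuesday').
October 2021 ends with Tuesday October 26, 2021.
November 2021 ends with Tuesday November 30, 2021.
Last Tuesday of December 2021: December 28, 2021.

October 26, 2021; November 30, 2021; December 28, 2021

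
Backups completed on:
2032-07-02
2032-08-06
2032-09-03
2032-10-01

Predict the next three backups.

2032-11-05, 2032-12-03, 2033-01-07

These are Fridays at 28- or 35-day spacing (35, 28, 28).
The pattern: 1st Friday of the month.
1st Friday of November 2032: 2032-11-05.
December 2032 — 1st Friday is 2032-12-03.
January 2033 — 1st Friday is 2033-01-07.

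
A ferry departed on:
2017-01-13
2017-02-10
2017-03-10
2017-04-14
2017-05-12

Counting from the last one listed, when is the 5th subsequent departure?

2017-10-13

Gaps: 28, 28, 35, 28 days — a mix of 28 and 35. Every date is a Friday.
Each is the 2nd Friday of its month.
2nd Friday of June 2017: 2017-06-09.
2nd Friday of July 2017: 2017-07-14.
2nd Friday of August 2017: 2017-08-11.
2nd Friday of September 2017: 2017-09-08.
2nd Friday of October 2017: 2017-10-13.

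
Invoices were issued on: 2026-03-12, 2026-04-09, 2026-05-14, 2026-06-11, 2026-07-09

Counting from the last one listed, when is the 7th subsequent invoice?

Gaps: 28, 35, 28, 28 days — a mix of 28 and 35. Every date is a Thursday.
Each is the 2nd Thursday of its month.
2nd Thursday of August 2026: 2026-08-13.
September 2026 — 2nd Thursday is 2026-09-10.
2nd Thursday of October 2026: 2026-10-08.
2nd Thursday of November 2026: 2026-11-12.
December 2026 — 2nd Thursday is 2026-12-10.
2nd Thursday of January 2027: 2027-01-14.
2nd Thursday of February 2027: 2027-02-11.

2027-02-11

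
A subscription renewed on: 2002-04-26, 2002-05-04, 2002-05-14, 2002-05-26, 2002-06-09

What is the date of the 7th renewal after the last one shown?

2002-11-10

Gaps: 8, 10, 12, 14 days — each gap is 2 larger than the previous one.
Next gap: 16 days. 2002-06-09 + 16 days = 2002-06-25.
Next gap: 18 days. 2002-06-25 + 18 days = 2002-07-13.
Next gap: 20 days. 2002-07-13 + 20 days = 2002-08-02.
Next gap: 22 days. 2002-08-02 + 22 days = 2002-08-24.
Next gap: 24 days. 2002-08-24 + 24 days = 2002-09-17.
Next gap: 26 days. 2002-09-17 + 26 days = 2002-10-13.
Next gap: 28 days. 2002-10-13 + 28 days = 2002-11-10.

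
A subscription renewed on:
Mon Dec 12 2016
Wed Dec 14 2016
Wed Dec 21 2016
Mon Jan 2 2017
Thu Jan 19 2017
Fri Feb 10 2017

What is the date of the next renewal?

Gaps: 2, 7, 12, 17, 22 days — each gap is 5 larger than the previous one.
Next gap: 27 days. Fri Feb 10 2017 + 27 days = Thu Mar 9 2017.

Thu Mar 9 2017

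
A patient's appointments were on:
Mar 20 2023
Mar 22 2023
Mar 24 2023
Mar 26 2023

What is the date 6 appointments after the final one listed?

Every event comes 2 days after the last (2, 2, 2).
Mar 26 2023 + 2 days = Mar 28 2023.
Mar 28 2023 + 2 days = Mar 30 2023.
Mar 30 2023 + 2 days = Apr 1 2023.
Apr 1 2023 + 2 days = Apr 3 2023.
Apr 3 2023 + 2 days = Apr 5 2023.
Apr 5 2023 + 2 days = Apr 7 2023.

Apr 7 2023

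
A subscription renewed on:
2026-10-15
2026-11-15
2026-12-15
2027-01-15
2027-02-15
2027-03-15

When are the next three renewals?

2027-04-15, 2027-05-15, 2027-06-15

Gaps: 31, 30, 31, 31, 28 days — not constant. Every event is on the 15th of the month.
Pattern: the 15th of each month.
April 2027: 2027-04-15.
May 2027: 2027-05-15.
Next: June 2027 → 2027-06-15.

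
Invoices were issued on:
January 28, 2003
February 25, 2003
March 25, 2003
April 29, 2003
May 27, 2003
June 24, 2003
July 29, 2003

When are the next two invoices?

August 26, 2003; September 30, 2003

Every date is a Tuesday; gaps 28, 28, 35, 28, 28, 35 days.
Each is the last Tuesday of its month (at least one falls on the 29th or later, ruling out '4th Tuesday').
August 2003 ends with Tuesday August 26, 2003.
Last Tuesday of September 2003: September 30, 2003.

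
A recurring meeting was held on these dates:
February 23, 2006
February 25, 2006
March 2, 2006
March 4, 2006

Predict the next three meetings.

Gaps: 2, 5, 2 days — not constant, but cyclic with period 2.
The events fall on every Thursday and Saturday.
The following Thursday is March 9, 2006.
The following Saturday is March 11, 2006.
Next Thursday: March 16, 2006.

March 9, 2006; March 11, 2006; March 16, 2006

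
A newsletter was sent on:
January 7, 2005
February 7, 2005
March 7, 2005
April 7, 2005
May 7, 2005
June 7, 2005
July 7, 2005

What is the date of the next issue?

Each date is the 7th; the gaps (31, 28, 31, 30, 31, 30) track the month lengths.
The rule is the 7th of each month.
August 2005: August 7, 2005.

August 7, 2005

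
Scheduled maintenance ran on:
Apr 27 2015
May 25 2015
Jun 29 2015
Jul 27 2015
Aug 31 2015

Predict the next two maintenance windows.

Sep 28 2015, Oct 26 2015

Every date is a Monday; gaps 28, 35, 28, 35 days.
Each is the last Monday of its month (at least one falls on the 29th or later, ruling out '4th Monday').
Last Monday of September 2015: Sep 28 2015.
October 2015 ends with Monday Oct 26 2015.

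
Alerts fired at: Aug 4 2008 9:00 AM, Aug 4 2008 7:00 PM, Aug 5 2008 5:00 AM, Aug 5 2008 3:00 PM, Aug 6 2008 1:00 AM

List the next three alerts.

Spacing: 10, 10, 10, 10 h — constant 10 h.
Aug 6 2008 1:00 AM + 10 h = Aug 6 2008 11:00 AM.
Aug 6 2008 11:00 AM + 10 h = Aug 6 2008 9:00 PM.
Aug 6 2008 9:00 PM + 10 h = Aug 7 2008 7:00 AM.

Aug 6 2008 11:00 AM, Aug 6 2008 9:00 PM, Aug 7 2008 7:00 AM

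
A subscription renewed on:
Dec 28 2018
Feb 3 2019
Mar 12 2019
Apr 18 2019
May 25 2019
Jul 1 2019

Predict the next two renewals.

Aug 7 2019, Sep 13 2019

Every event comes 37 days after the last (37, 37, 37, 37, 37).
Jul 1 2019 + 37 days = Aug 7 2019.
Aug 7 2019 + 37 days = Sep 13 2019.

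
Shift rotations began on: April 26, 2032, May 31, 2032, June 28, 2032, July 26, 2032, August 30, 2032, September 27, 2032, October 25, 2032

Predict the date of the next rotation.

November 29, 2032

Every date is a Monday; gaps 35, 28, 28, 35, 28, 28 days.
Each is the last Monday of its month (at least one falls on the 29th or later, ruling out '4th Monday').
Last Monday of November 2032: November 29, 2032.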